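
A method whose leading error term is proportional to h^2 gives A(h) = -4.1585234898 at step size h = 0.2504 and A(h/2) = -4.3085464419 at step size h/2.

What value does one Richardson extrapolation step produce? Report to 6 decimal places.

-4.358554

r = 2, so 2^r = 4.
Top: 4(-4.3085464419) − (-4.1585234898) = -13.0756622778
(4 × (-4.3085464419) − (-4.1585234898))/(4 − 1) = -4.3585540926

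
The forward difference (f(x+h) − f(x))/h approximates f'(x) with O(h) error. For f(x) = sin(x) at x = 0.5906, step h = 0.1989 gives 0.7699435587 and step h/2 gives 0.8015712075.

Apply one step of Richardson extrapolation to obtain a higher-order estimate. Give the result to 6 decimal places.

r = 1: numerator weight 2, denominator 1.
Numerator 2·A(h/2) − A(h) = 2·0.8015712075 − 0.7699435587 = 0.8331988563
Divide by 2^1 − 1 = 1.
R = 0.8331988563/1 = 0.8331988563
Shift from A(h/2): +0.0316276488.

0.833199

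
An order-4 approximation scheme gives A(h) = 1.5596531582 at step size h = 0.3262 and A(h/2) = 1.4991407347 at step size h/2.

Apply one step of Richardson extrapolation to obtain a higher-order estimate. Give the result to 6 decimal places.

r = 4, so 2^r = 16.
Difference of the inputs: 1.4991407347 − 1.5596531582 = -0.0605124235
Divide by 2^4 − 1 = 15: (-0.0605124235)/15 = -0.0040341616
R = 1.4991407347 − 0.0040341616 = 1.4951065731
Correction |R − A(h/2)| = 4.034e-03; gap |A(h/2) − A(h)| = 6.051e-02.

1.495107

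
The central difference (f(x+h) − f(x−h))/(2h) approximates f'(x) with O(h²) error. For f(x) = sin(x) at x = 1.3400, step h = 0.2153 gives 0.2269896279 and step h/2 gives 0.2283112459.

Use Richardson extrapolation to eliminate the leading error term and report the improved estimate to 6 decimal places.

Order 2 gives 2^r = 4 and 2^r − 1 = 3.
4×0.2283112459 − 0.2269896279 = 0.6862553557
0.6862553557 ÷ 3 = 0.2287517852
Correction |R − A(h/2)| = 4.405e-04; gap |A(h/2) − A(h)| = 1.322e-03.

0.228752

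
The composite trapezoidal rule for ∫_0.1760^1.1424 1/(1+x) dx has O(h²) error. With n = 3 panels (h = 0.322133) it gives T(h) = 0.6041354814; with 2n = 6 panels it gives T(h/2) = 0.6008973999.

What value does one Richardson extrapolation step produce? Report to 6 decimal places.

0.599818

Order 2 gives 2^r = 4 and 2^r − 1 = 3.
Difference of the inputs: 0.6008973999 − 0.6041354814 = -0.0032380815
Correction (A(h/2) − A(h))/(4 − 1) = (-0.0032380815)/3 = -0.0010793605
R = A(h/2) + (A(h/2) − A(h))/3 = 0.6008973999 − 0.0010793605 = 0.5998180394
Shift from A(h/2): −0.0010793605.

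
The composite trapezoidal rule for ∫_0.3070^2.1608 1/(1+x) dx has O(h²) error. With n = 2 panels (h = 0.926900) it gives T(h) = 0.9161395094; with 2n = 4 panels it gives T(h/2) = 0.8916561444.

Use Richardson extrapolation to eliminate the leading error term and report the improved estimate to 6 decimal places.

r = 2, so 2^r = 4.
Weighted: 3.5666245776 − 0.9161395094 = 2.6504850682
Denominator 4 − 1 = 3.
R = 2.6504850682/3 = 0.8834950227
Shift from A(h/2): −0.0081611217.

0.883495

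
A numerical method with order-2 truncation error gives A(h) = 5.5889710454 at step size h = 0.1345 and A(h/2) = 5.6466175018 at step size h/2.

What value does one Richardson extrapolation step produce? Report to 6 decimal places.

5.665833

The method has order 2: 2^2 = 4.
Numerator 4*A(h/2) − A(h) = 4*5.6466175018 − 5.5889710454 = 16.9974989618
Divide by 2^2 − 1 = 3.
Extrapolated: 16.9974989618 / 3 = 5.6658329873
Gap between inputs: 5.765e-02; correction applied: +0.0192154855.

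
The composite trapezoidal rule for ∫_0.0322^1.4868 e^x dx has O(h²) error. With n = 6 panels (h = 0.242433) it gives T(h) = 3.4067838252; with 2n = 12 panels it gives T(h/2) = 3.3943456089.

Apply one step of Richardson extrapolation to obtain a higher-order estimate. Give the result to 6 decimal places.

3.390200

The method has order 2: 2^2 = 4.
A(h/2) − A(h) = 3.3943456089 − 3.4067838252 = -0.0124382163
Divide by 2^2 − 1 = 3: (-0.0124382163)/3 = -0.0041460721
R = 3.3943456089 − 0.0041460721 = 3.3901995368
Shift from A(h/2): −0.0041460721.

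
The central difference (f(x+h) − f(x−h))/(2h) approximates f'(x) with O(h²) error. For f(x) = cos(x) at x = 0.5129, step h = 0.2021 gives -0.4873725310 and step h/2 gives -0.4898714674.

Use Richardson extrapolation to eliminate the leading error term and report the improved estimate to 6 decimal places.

Leading term ∝ h^2; use weight 4 = 2^2.
4 × (-0.4898714674) − (-0.4873725310) = -1.4721133386
Extrapolated: (-1.4721133386) / 3 = -0.4907044462

-0.490704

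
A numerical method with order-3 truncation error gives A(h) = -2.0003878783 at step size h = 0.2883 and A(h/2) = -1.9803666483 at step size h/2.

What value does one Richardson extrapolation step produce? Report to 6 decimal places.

Order 3 gives 2^r = 8 and 2^r − 1 = 7.
8×(-1.9803666483) = -15.8429331864; subtract (-2.0003878783) → -13.8425453081
(8×(-1.9803666483) − (-2.0003878783))/(8 − 1) = -1.9775064726
Gap between inputs: 2.002e-02; correction applied: +0.0028601757.

-1.977506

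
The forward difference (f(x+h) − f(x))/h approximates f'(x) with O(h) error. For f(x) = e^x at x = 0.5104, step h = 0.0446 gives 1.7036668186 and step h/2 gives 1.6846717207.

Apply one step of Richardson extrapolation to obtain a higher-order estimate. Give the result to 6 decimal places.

Error is O(h^1); halving h shrinks it by 2^1 = 2.
2·1.6846717207 = 3.3693434414; 3.3693434414 − 1.7036668186 = 1.6656766228
1.6656766228 ÷ 1 = 1.6656766228
Gap between inputs: 1.900e-02; correction applied: −0.0189950979.

1.665677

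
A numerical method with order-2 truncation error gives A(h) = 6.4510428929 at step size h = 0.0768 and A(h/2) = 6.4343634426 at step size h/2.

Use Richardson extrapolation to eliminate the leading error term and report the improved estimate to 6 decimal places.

6.428804

Leading term ∝ h^2; use weight 4 = 2^2.
Numerator 4×A(h/2) − A(h) = 4×6.4343634426 − 6.4510428929 = 19.2864108775
Denominator 4 − 1 = 3.
19.2864108775 ÷ 3 = 6.4288036258
Gap between inputs: 1.668e-02; correction applied: −0.0055598168.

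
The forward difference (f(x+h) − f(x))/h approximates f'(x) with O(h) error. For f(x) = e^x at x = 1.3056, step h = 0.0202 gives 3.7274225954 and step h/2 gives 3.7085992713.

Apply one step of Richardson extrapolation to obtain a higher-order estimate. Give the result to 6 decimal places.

Leading term ∝ h^1; use weight 2 = 2^1.
2×3.7085992713 = 7.4171985426; subtract 3.7274225954 → 3.6897759472
Denominator 2 − 1 = 1.
Extrapolated: 3.6897759472 / 1 = 3.6897759472
Gap between inputs: 1.882e-02; correction applied: −0.0188233241.

3.689776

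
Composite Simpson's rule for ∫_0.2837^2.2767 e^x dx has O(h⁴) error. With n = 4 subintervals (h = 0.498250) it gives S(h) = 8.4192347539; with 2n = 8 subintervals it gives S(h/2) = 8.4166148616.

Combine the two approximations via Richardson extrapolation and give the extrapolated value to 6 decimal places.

8.416440

With r = 4 the leading error scales as h^4, so the weight is 2^4 = 16.
16*8.4166148616 = 134.6658377856; subtract 8.4192347539 → 126.2466030317
126.2466030317 ÷ 15 = 8.4164402021
Shift from A(h/2): −0.0001746595.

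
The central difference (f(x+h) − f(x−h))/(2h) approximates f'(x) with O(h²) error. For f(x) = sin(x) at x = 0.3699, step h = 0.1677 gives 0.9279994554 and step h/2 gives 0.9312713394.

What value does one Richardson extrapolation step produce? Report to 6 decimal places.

The method has order 2: 2^2 = 4.
A(h/2) − A(h) = 0.9312713394 − 0.9279994554 = 0.0032718840
Correction (A(h/2) − A(h))/(4 − 1) = 0.0032718840/3 = 0.0010906280
R = 0.9312713394 + 0.0010906280 = 0.9323619674

0.932362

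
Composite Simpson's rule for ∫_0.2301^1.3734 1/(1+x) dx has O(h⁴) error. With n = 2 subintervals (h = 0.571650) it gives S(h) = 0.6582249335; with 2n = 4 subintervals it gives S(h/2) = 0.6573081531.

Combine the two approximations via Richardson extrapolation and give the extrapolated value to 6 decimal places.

0.657247

Method order is 4; weight 2^4 = 16.
2^4·A(h/2) = 10.5169304496; minus A(h) gives 9.8587055161.
Divide by 2^4 − 1 = 15.
(16·0.6573081531 − 0.6582249335)/(16 − 1) = 0.6572470344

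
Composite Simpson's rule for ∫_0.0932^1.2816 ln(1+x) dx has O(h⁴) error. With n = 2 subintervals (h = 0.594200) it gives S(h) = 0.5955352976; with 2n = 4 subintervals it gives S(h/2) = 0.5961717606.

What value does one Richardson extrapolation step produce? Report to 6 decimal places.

Error is O(h^4); halving h shrinks it by 2^4 = 16.
Numerator 16×A(h/2) − A(h) = 16×0.5961717606 − 0.5955352976 = 8.9432128720
Extrapolated: 8.9432128720 / 15 = 0.5962141915

0.596214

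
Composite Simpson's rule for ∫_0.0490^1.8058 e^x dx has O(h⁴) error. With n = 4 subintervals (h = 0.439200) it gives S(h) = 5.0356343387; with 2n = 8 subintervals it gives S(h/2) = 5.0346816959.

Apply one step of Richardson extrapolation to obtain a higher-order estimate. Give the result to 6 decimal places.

r = 4, so 2^r = 16.
2^4*A(h/2) = 80.5549071344; minus A(h) gives 75.5192727957.
Extrapolated: 75.5192727957 / 15 = 5.0346181864
Gap between inputs: 9.526e-04; correction applied: −0.0000635095.

5.034618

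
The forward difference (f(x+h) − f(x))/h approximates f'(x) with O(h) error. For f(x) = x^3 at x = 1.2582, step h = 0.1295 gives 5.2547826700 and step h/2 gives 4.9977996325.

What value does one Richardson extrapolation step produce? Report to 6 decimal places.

Error is O(h^1); halving h shrinks it by 2^1 = 2.
Top: 2(4.9977996325) − (5.2547826700) = 4.7408165950
R = 4.7408165950/1 = 4.7408165950

4.740817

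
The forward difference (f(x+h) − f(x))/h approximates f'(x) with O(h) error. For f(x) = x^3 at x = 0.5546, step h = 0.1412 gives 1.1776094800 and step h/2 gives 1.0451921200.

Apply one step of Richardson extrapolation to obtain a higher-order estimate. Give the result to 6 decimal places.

Order 1 gives 2^r = 2 and 2^r − 1 = 1.
2 × 1.0451921200 − 1.1776094800 = 0.9127747600
(2 × 1.0451921200 − 1.1776094800)/(2 − 1) = 0.9127747600

0.912775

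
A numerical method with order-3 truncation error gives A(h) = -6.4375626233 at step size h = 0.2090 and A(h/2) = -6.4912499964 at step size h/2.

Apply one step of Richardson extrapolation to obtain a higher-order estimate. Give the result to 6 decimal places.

Error is O(h^3); halving h shrinks it by 2^3 = 8.
Top: 8(-6.4912499964) − (-6.4375626233) = -45.4924373479
Extrapolated: (-45.4924373479) / 7 = -6.4989196211
Shift from A(h/2): −0.0076696247.

-6.498920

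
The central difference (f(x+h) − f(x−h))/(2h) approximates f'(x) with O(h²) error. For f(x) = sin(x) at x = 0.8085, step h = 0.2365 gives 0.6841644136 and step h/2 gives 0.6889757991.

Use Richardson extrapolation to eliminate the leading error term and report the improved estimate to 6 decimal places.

0.690580

r = 2, so 2^r = 4.
4·0.6889757991 = 2.7559031964; subtract 0.6841644136 → 2.0717387828
Extrapolated: 2.0717387828 / 3 = 0.6905795943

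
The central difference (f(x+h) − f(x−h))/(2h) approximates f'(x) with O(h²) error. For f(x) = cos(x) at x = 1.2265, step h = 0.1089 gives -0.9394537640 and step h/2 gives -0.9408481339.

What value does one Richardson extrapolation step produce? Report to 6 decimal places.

Method order is 2; weight 2^2 = 4.
Numerator 4 × A(h/2) − A(h) = 4 × (-0.9408481339) − (-0.9394537640) = -2.8239387716
Denominator 4 − 1 = 3.
(-2.8239387716) ÷ 3 = -0.9413129239

-0.941313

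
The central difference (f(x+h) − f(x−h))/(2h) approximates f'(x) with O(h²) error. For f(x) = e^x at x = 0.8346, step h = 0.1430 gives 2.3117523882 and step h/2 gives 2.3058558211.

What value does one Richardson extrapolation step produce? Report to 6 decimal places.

2.303890

Leading term ∝ h^2; use weight 4 = 2^2.
4×2.3058558211 − 2.3117523882 = 6.9116708962
Denominator 4 − 1 = 3.
So the Richardson estimate is 2.3038902987.
Correction |R − A(h/2)| = 1.966e-03; gap |A(h/2) − A(h)| = 5.897e-03.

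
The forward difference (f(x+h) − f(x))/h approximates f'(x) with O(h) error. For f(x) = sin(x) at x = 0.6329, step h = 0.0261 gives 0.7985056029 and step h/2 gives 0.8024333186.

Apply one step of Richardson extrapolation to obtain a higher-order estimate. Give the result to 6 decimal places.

Order 1 gives 2^r = 2 and 2^r − 1 = 1.
2*0.8024333186 = 1.6048666372; subtract 0.7985056029 → 0.8063610343
(2*0.8024333186 − 0.7985056029)/(2 − 1) = 0.8063610343
Gap between inputs: 3.928e-03; correction applied: +0.0039277157.

0.806361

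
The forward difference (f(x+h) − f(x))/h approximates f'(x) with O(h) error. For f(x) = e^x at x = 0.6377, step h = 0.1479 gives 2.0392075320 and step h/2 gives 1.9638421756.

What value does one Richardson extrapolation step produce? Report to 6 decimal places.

1.888477

r = 1: numerator weight 2, denominator 1.
Numerator 2·A(h/2) − A(h) = 2·1.9638421756 − 2.0392075320 = 1.8884768192
Divide by 2^1 − 1 = 1.
Result: 1.8884768192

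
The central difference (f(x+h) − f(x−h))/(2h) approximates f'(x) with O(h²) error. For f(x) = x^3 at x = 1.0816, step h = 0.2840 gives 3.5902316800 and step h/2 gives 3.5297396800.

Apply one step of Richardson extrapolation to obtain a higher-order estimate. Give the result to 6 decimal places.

r = 2, so 2^r = 4.
Top: 4(3.5297396800) − (3.5902316800) = 10.5287270400
R = 10.5287270400/3 = 3.5095756800

3.509576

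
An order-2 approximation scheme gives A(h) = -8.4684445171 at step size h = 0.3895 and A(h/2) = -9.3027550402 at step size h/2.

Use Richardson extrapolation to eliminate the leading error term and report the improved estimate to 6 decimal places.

-9.580859

r = 2: numerator weight 4, denominator 3.
Weighted: (-37.2110201608) − (-8.4684445171) = -28.7425756437
R = (-28.7425756437)/3 = -9.5808585479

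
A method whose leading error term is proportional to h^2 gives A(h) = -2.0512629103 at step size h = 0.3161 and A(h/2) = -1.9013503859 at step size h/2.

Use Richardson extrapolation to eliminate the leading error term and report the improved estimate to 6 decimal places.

r = 2: numerator weight 4, denominator 3.
Difference of the inputs: -1.9013503859 − (-2.0512629103) = 0.1499125244
Divide by 2^2 − 1 = 3: 0.1499125244/3 = 0.0499708415
R = -1.9013503859 + 0.0499708415 = -1.8513795444
Gap between inputs: 1.499e-01; correction applied: +0.0499708415.

-1.851380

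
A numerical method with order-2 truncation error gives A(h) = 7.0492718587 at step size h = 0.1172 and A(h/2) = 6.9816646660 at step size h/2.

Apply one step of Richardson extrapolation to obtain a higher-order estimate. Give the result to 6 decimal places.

6.959129

Leading term ∝ h^2; use weight 4 = 2^2.
4·6.9816646660 = 27.9266586640; subtract 7.0492718587 → 20.8773868053
(4·6.9816646660 − 7.0492718587)/(4 − 1) = 6.9591289351
Gap between inputs: 6.761e-02; correction applied: −0.0225357309.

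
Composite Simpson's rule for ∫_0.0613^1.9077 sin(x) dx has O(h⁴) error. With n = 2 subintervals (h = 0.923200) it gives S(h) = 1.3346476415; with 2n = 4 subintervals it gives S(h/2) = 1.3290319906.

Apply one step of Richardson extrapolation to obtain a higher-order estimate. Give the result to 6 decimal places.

1.328658

Leading term ∝ h^4; use weight 16 = 2^4.
Weighted: 21.2645118496 − 1.3346476415 = 19.9298642081
Divide by 2^4 − 1 = 15.
Result: 1.3286576139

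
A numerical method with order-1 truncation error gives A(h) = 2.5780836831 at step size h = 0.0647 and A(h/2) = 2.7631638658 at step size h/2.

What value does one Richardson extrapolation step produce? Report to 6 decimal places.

2.948244

r = 1: numerator weight 2, denominator 1.
2^1 × A(h/2) = 5.5263277316; minus A(h) gives 2.9482440485.
Denominator 2 − 1 = 1.
So the Richardson estimate is 2.9482440485.
Shift from A(h/2): +0.1850801827.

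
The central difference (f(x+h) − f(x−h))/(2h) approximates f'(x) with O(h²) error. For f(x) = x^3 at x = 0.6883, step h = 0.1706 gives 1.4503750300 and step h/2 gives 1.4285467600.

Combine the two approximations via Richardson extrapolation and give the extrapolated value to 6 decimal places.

With r = 2 the leading error scales as h^2, so the weight is 2^2 = 4.
Numerator 4·A(h/2) − A(h) = 4·1.4285467600 − 1.4503750300 = 4.2638120100
Denominator 4 − 1 = 3.
Result: 1.4212706700

1.421271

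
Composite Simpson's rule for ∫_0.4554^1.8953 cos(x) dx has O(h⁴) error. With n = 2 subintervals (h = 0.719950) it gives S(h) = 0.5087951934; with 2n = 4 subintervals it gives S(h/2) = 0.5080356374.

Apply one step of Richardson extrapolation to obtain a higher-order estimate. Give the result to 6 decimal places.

The method has order 4: 2^4 = 16.
2^4 × A(h/2) = 8.1285701984; minus A(h) gives 7.6197750050.
(16 × 0.5080356374 − 0.5087951934)/(16 − 1) = 0.5079850003

0.507985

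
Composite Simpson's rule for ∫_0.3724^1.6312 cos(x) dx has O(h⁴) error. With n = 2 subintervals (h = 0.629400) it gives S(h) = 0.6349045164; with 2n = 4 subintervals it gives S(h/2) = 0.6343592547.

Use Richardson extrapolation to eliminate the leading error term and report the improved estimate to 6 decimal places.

Order 4 gives 2^r = 16 and 2^r − 1 = 15.
16 × 0.6343592547 − 0.6349045164 = 9.5148435588
Denominator 16 − 1 = 15.
So the Richardson estimate is 0.6343229039.
Shift from A(h/2): −0.0000363508.

0.634323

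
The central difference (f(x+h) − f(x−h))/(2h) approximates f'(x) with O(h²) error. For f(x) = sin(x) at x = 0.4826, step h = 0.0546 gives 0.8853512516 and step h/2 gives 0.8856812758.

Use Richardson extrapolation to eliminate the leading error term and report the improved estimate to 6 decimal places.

Error is O(h^2); halving h shrinks it by 2^2 = 4.
4 × 0.8856812758 − 0.8853512516 = 2.6573738516
Divide by 2^2 − 1 = 3.
Extrapolated: 2.6573738516 / 3 = 0.8857912839
Shift from A(h/2): +0.0001100081.

0.885791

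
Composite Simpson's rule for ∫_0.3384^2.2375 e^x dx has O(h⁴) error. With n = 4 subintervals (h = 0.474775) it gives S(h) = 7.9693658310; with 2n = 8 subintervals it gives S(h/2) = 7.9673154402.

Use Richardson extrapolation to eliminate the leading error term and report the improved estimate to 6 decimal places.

Method order is 4; weight 2^4 = 16.
16·7.9673154402 − 7.9693658310 = 119.5076812122
Denominator 16 − 1 = 15.
R = 119.5076812122/15 = 7.9671787475

7.967179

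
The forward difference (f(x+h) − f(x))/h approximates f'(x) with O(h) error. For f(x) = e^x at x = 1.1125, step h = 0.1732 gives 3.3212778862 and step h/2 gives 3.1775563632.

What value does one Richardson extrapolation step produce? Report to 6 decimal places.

3.033835

r = 1, so 2^r = 2.
Numerator 2·A(h/2) − A(h) = 2·3.1775563632 − 3.3212778862 = 3.0338348402
Divide by 2^1 − 1 = 1.
3.0338348402 ÷ 1 = 3.0338348402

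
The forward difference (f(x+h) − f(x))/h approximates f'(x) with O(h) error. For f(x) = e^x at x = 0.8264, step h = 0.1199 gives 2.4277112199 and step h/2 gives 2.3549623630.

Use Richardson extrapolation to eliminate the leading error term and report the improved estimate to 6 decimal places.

2.282214

Error is O(h^1); halving h shrinks it by 2^1 = 2.
Top: 2(2.3549623630) − (2.4277112199) = 2.2822135061
Divide by 2^1 − 1 = 1.
(2·2.3549623630 − 2.4277112199)/(2 − 1) = 2.2822135061
Shift from A(h/2): −0.0727488569.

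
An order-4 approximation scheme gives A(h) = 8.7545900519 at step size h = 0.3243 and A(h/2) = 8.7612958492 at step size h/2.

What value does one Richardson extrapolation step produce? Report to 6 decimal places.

8.761743

With r = 4 the leading error scales as h^4, so the weight is 2^4 = 16.
2^4 × A(h/2) = 140.1807335872; minus A(h) gives 131.4261435353.
Denominator 16 − 1 = 15.
So the Richardson estimate is 8.7617429024.
Shift from A(h/2): +0.0004470532.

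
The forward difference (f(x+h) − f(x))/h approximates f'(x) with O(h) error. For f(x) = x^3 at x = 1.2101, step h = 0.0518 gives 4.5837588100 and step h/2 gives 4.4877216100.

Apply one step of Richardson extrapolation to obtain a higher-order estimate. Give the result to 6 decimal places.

The method has order 1: 2^1 = 2.
Top: 2(4.4877216100) − (4.5837588100) = 4.3916844100
Denominator 2 − 1 = 1.
R = 4.3916844100/1 = 4.3916844100
Shift from A(h/2): −0.0960372000.

4.391684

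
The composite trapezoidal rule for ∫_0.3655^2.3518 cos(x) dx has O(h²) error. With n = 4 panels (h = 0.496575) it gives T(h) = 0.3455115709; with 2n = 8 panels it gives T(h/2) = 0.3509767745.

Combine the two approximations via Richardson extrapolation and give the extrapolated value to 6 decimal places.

0.352799

The method has order 2: 2^2 = 4.
Weighted: 1.4039070980 − 0.3455115709 = 1.0583955271
1.0583955271 ÷ 3 = 0.3527985090
Gap between inputs: 5.465e-03; correction applied: +0.0018217345.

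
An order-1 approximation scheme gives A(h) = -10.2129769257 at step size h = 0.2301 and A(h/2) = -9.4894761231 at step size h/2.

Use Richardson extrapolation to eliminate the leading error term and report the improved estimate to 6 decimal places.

With r = 1 the leading error scales as h^1, so the weight is 2^1 = 2.
2*(-9.4894761231) = -18.9789522462; subtract (-10.2129769257) → -8.7659753205
(2*(-9.4894761231) − (-10.2129769257))/(2 − 1) = -8.7659753205

-8.765975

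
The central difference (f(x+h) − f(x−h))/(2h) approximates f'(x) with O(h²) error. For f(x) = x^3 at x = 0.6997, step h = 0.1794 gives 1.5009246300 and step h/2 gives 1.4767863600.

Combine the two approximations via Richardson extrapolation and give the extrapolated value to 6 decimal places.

With r = 2 the leading error scales as h^2, so the weight is 2^2 = 4.
Difference of the inputs: 1.4767863600 − 1.5009246300 = -0.0241382700
Divide by 2^2 − 1 = 3: (-0.0241382700)/3 = -0.0080460900
R = A(h/2) + (A(h/2) − A(h))/3 = 1.4767863600 − 0.0080460900 = 1.4687402700

1.468740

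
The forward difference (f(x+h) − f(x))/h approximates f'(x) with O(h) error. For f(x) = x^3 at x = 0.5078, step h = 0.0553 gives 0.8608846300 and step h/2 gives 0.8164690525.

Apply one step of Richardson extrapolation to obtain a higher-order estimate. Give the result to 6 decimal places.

0.772053

With r = 1 the leading error scales as h^1, so the weight is 2^1 = 2.
2·0.8164690525 = 1.6329381050; subtract 0.8608846300 → 0.7720534750
R = 0.7720534750/1 = 0.7720534750
Shift from A(h/2): −0.0444155775.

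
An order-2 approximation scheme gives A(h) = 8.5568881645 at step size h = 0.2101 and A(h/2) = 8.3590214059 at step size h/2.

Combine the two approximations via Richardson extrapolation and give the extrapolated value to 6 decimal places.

8.293066

Method order is 2; weight 2^2 = 4.
2^2·A(h/2) = 33.4360856236; minus A(h) gives 24.8791974591.
Divide by 2^2 − 1 = 3.
Extrapolated: 24.8791974591 / 3 = 8.2930658197
Shift from A(h/2): −0.0659555862.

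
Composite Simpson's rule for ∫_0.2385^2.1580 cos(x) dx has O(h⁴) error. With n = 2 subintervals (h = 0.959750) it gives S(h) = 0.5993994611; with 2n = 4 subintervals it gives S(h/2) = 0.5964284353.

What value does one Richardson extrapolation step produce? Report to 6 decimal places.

Order 4 gives 2^r = 16 and 2^r − 1 = 15.
2^4 × A(h/2) = 9.5428549648; minus A(h) gives 8.9434555037.
Divide by 2^4 − 1 = 15.
Extrapolated: 8.9434555037 / 15 = 0.5962303669
Gap between inputs: 2.971e-03; correction applied: −0.0001980684.

0.596230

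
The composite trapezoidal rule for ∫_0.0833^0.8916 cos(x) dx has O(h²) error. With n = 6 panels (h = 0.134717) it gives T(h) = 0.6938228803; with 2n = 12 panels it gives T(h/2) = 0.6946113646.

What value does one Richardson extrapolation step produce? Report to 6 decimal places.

Method order is 2; weight 2^2 = 4.
4×0.6946113646 − 0.6938228803 = 2.0846225781
Denominator 4 − 1 = 3.
Extrapolated: 2.0846225781 / 3 = 0.6948741927
Shift from A(h/2): +0.0002628281.

0.694874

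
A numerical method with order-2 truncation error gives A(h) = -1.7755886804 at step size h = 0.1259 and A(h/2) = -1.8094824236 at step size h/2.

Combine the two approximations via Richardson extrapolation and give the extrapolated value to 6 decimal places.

-1.820780

The method has order 2: 2^2 = 4.
4×(-1.8094824236) − (-1.7755886804) = -5.4623410140
Denominator 4 − 1 = 3.
Extrapolated: (-5.4623410140) / 3 = -1.8207803380
Gap between inputs: 3.389e-02; correction applied: −0.0112979144.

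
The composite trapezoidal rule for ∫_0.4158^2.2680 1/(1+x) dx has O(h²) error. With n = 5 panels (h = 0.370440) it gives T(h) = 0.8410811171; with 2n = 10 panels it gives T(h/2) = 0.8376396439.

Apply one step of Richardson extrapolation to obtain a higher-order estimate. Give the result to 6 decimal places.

0.836492

The method has order 2: 2^2 = 4.
Top: 4(0.8376396439) − (0.8410811171) = 2.5094774585
Denominator 4 − 1 = 3.
Result: 0.8364924862
Shift from A(h/2): −0.0011471577.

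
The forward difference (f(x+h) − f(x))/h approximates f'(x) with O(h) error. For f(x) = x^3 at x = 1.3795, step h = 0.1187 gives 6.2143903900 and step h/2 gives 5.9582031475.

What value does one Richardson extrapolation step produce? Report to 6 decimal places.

r = 1, so 2^r = 2.
Top: 2(5.9582031475) − (6.2143903900) = 5.7020159050
R = 5.7020159050/1 = 5.7020159050
Gap between inputs: 2.562e-01; correction applied: −0.2561872425.

5.702016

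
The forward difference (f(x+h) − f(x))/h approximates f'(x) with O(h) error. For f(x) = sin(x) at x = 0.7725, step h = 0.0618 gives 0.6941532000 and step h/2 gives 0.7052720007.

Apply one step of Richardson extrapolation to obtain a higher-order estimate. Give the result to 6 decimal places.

0.716391

With r = 1 the leading error scales as h^1, so the weight is 2^1 = 2.
2×0.7052720007 = 1.4105440014; 1.4105440014 − 0.6941532000 = 0.7163908014
Denominator 2 − 1 = 1.
(2×0.7052720007 − 0.6941532000)/(2 − 1) = 0.7163908014
Gap between inputs: 1.112e-02; correction applied: +0.0111188007.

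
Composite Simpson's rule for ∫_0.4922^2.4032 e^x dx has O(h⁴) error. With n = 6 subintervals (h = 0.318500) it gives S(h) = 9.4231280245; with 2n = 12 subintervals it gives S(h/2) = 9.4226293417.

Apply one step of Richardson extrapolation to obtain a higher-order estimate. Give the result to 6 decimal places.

With r = 4 the leading error scales as h^4, so the weight is 2^4 = 16.
Weighted: 150.7620694672 − 9.4231280245 = 141.3389414427
(16·9.4226293417 − 9.4231280245)/(16 − 1) = 9.4225960962
Shift from A(h/2): −0.0000332455.

9.422596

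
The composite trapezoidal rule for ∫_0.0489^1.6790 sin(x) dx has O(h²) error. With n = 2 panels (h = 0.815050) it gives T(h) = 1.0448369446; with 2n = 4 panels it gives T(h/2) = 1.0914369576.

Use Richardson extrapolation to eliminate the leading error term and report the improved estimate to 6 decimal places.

The method has order 2: 2^2 = 4.
Difference of the inputs: 1.0914369576 − 1.0448369446 = 0.0466000130
Correction (A(h/2) − A(h))/(4 − 1) = 0.0466000130/3 = 0.0155333377
R = 1.0914369576 + 0.0155333377 = 1.1069702953

1.106970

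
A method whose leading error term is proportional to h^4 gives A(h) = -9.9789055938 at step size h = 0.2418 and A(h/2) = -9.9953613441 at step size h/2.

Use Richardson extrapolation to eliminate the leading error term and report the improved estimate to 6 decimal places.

-9.996458

The method has order 4: 2^4 = 16.
Difference of the inputs: -9.9953613441 − (-9.9789055938) = -0.0164557503
Divide by 2^4 − 1 = 15: (-0.0164557503)/15 = -0.0010970500
R = A(h/2) + (A(h/2) − A(h))/15 = -9.9953613441 − 0.0010970500 = -9.9964583941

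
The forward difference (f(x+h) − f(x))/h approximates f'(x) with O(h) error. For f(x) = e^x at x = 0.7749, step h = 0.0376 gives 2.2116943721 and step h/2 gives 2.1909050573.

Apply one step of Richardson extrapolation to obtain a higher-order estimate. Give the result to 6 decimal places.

2.170116

r = 1, so 2^r = 2.
Weighted: 4.3818101146 − 2.2116943721 = 2.1701157425
Denominator 2 − 1 = 1.
R = 2.1701157425/1 = 2.1701157425
Shift from A(h/2): −0.0207893148.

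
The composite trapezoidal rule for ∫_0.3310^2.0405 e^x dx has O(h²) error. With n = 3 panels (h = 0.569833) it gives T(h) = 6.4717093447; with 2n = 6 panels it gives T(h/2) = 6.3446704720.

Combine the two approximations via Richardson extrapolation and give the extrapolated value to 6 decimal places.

6.302324

Method order is 2; weight 2^2 = 4.
4 × 6.3446704720 = 25.3786818880; subtract 6.4717093447 → 18.9069725433
Extrapolated: 18.9069725433 / 3 = 6.3023241811
Correction |R − A(h/2)| = 4.235e-02; gap |A(h/2) − A(h)| = 1.270e-01.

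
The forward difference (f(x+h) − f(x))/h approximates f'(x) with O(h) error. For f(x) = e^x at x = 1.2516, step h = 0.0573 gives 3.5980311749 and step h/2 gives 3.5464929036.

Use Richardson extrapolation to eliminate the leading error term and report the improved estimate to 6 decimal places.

3.494955

Method order is 1; weight 2^1 = 2.
2*3.5464929036 = 7.0929858072; subtract 3.5980311749 → 3.4949546323
Divide by 2^1 − 1 = 1.
Result: 3.4949546323
Shift from A(h/2): −0.0515382713.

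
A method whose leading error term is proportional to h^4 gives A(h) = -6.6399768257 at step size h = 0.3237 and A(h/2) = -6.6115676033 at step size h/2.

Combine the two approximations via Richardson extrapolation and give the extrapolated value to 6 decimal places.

-6.609674

r = 4: numerator weight 16, denominator 15.
A(h/2) − A(h) = -6.6115676033 − (-6.6399768257) = 0.0284092224
Divide by 2^4 − 1 = 15: 0.0284092224/15 = 0.0018939482
R = A(h/2) + (A(h/2) − A(h))/15 = -6.6115676033 + 0.0018939482 = -6.6096736551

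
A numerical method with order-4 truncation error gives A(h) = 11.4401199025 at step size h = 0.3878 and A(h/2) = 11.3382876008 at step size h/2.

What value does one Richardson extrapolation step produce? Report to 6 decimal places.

11.331499

r = 4: numerator weight 16, denominator 15.
16×11.3382876008 = 181.4126016128; 181.4126016128 − 11.4401199025 = 169.9724817103
R = 169.9724817103/15 = 11.3314987807
Gap between inputs: 1.018e-01; correction applied: −0.0067888201.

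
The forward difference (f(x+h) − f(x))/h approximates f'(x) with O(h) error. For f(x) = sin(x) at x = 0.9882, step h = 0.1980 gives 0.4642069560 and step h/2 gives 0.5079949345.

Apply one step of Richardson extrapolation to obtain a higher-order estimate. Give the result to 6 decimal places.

Method order is 1; weight 2^1 = 2.
Top: 2(0.5079949345) − (0.4642069560) = 0.5517829130
(2×0.5079949345 − 0.4642069560)/(2 − 1) = 0.5517829130

0.551783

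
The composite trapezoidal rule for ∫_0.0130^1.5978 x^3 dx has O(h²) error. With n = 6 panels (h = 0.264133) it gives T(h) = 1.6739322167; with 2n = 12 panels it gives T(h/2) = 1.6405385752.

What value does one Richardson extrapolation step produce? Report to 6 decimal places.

1.629407

Method order is 2; weight 2^2 = 4.
2^2·A(h/2) = 6.5621543008; minus A(h) gives 4.8882220841.
(4·1.6405385752 − 1.6739322167)/(4 − 1) = 1.6294073614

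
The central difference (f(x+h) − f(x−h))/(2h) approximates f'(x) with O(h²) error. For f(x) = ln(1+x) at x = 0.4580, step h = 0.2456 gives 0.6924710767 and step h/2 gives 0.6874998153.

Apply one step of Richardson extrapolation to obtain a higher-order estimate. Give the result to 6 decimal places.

Leading term ∝ h^2; use weight 4 = 2^2.
2^2×A(h/2) = 2.7499992612; minus A(h) gives 2.0575281845.
Divide by 2^2 − 1 = 3.
Result: 0.6858427282
Shift from A(h/2): −0.0016570871.

0.685843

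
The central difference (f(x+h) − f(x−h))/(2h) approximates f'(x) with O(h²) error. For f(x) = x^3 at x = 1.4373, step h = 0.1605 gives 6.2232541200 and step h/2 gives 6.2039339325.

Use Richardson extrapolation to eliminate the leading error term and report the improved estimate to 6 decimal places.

6.197494

Method order is 2; weight 2^2 = 4.
4·6.2039339325 = 24.8157357300; 24.8157357300 − 6.2232541200 = 18.5924816100
(4·6.2039339325 − 6.2232541200)/(4 − 1) = 6.1974938700
Gap between inputs: 1.932e-02; correction applied: −0.0064400625.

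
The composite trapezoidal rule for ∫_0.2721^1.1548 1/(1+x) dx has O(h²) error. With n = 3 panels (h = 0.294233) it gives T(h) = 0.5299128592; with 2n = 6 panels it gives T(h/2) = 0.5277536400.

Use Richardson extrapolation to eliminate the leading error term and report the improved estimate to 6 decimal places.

0.527034

The method has order 2: 2^2 = 4.
2^2*A(h/2) = 2.1110145600; minus A(h) gives 1.5811017008.
1.5811017008 ÷ 3 = 0.5270339003
Correction |R − A(h/2)| = 7.197e-04; gap |A(h/2) − A(h)| = 2.159e-03.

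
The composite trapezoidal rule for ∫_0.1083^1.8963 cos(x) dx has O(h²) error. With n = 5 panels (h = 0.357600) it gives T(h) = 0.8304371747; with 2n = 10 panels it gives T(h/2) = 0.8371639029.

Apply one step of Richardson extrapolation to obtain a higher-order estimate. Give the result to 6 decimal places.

Method order is 2; weight 2^2 = 4.
4×0.8371639029 = 3.3486556116; 3.3486556116 − 0.8304371747 = 2.5182184369
Divide by 2^2 − 1 = 3.
Extrapolated: 2.5182184369 / 3 = 0.8394061456

0.839406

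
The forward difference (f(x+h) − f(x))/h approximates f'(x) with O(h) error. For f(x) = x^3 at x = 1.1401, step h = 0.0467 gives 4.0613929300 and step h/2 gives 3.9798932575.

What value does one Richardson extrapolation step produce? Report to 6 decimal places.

3.898394

With r = 1 the leading error scales as h^1, so the weight is 2^1 = 2.
Difference of the inputs: 3.9798932575 − 4.0613929300 = -0.0814996725
Correction (A(h/2) − A(h))/(2 − 1) = (-0.0814996725)/1 = -0.0814996725
R = A(h/2) + (A(h/2) − A(h))/1 = 3.9798932575 − 0.0814996725 = 3.8983935850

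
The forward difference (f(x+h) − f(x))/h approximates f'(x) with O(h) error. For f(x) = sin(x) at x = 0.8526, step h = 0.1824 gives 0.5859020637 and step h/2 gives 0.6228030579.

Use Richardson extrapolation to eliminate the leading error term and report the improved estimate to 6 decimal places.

r = 1: numerator weight 2, denominator 1.
2 × 0.6228030579 = 1.2456061158; subtract 0.5859020637 → 0.6597040521
Denominator 2 − 1 = 1.
(2 × 0.6228030579 − 0.5859020637)/(2 − 1) = 0.6597040521

0.659704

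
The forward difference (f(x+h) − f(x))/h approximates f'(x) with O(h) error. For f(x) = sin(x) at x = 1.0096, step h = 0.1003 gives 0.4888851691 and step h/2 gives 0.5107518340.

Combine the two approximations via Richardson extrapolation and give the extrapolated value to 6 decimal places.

0.532618

With r = 1 the leading error scales as h^1, so the weight is 2^1 = 2.
2^1×A(h/2) = 1.0215036680; minus A(h) gives 0.5326184989.
Extrapolated: 0.5326184989 / 1 = 0.5326184989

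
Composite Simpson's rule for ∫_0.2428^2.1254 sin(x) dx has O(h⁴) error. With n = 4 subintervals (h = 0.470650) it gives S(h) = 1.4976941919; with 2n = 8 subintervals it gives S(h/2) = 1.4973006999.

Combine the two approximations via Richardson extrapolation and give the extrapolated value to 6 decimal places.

1.497274

Method order is 4; weight 2^4 = 16.
16*1.4973006999 = 23.9568111984; 23.9568111984 − 1.4976941919 = 22.4591170065
R = 22.4591170065/15 = 1.4972744671
Correction |R − A(h/2)| = 2.623e-05; gap |A(h/2) − A(h)| = 3.935e-04.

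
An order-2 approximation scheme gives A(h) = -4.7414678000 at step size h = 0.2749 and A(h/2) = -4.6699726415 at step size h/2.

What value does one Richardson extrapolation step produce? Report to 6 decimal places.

-4.646141

With r = 2 the leading error scales as h^2, so the weight is 2^2 = 4.
2^2·A(h/2) = -18.6798905660; minus A(h) gives -13.9384227660.
Divide by 2^2 − 1 = 3.
Extrapolated: (-13.9384227660) / 3 = -4.6461409220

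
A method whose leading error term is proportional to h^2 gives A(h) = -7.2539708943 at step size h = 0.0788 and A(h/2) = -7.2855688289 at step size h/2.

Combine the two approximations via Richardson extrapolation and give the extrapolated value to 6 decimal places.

-7.296101

Order 2 gives 2^r = 4 and 2^r − 1 = 3.
4×(-7.2855688289) − (-7.2539708943) = -21.8883044213
Divide by 2^2 − 1 = 3.
Result: -7.2961014738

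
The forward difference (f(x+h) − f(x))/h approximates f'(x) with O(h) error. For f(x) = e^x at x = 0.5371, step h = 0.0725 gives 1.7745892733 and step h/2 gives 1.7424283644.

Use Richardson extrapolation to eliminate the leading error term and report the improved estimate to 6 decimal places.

Order 1 gives 2^r = 2 and 2^r − 1 = 1.
Numerator 2 × A(h/2) − A(h) = 2 × 1.7424283644 − 1.7745892733 = 1.7102674555
R = 1.7102674555/1 = 1.7102674555
Shift from A(h/2): −0.0321609089.

1.710267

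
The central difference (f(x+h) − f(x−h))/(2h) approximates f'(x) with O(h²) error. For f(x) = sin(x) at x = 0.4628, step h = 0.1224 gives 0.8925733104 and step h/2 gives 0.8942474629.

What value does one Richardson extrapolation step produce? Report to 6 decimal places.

Order 2 gives 2^r = 4 and 2^r − 1 = 3.
Top: 4(0.8942474629) − (0.8925733104) = 2.6844165412
Denominator 4 − 1 = 3.
Result: 0.8948055137
Correction |R − A(h/2)| = 5.581e-04; gap |A(h/2) − A(h)| = 1.674e-03.

0.894806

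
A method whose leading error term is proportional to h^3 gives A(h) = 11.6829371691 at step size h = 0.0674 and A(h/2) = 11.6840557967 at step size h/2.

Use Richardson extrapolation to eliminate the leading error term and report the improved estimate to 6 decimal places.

r = 3: numerator weight 8, denominator 7.
8·11.6840557967 = 93.4724463736; subtract 11.6829371691 → 81.7895092045
Denominator 8 − 1 = 7.
Result: 11.6842156006

11.684216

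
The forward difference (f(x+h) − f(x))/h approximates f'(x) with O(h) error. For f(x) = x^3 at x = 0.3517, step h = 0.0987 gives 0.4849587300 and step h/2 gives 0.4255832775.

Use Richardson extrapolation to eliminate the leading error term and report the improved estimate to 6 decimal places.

Method order is 1; weight 2^1 = 2.
Difference of the inputs: 0.4255832775 − 0.4849587300 = -0.0593754525
Divide by 2^1 − 1 = 1: (-0.0593754525)/1 = -0.0593754525
R = A(h/2) + (A(h/2) − A(h))/1 = 0.4255832775 − 0.0593754525 = 0.3662078250
Correction |R − A(h/2)| = 5.938e-02; gap |A(h/2) − A(h)| = 5.938e-02.

0.366208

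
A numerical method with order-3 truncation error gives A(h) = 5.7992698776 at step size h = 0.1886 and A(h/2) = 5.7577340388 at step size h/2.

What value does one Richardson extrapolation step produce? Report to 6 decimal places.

5.751800

The method has order 3: 2^3 = 8.
8*5.7577340388 = 46.0618723104; 46.0618723104 − 5.7992698776 = 40.2626024328
Denominator 8 − 1 = 7.
Result: 5.7518003475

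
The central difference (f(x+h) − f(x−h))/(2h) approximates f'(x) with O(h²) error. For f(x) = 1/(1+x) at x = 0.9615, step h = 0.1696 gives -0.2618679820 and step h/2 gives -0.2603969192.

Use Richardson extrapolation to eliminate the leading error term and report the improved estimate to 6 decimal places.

Leading term ∝ h^2; use weight 4 = 2^2.
A(h/2) − A(h) = -0.2603969192 − (-0.2618679820) = 0.0014710628
Divide by 2^2 − 1 = 3: 0.0014710628/3 = 0.0004903543
R = -0.2603969192 + 0.0004903543 = -0.2599065649
Correction |R − A(h/2)| = 4.904e-04; gap |A(h/2) − A(h)| = 1.471e-03.

-0.259907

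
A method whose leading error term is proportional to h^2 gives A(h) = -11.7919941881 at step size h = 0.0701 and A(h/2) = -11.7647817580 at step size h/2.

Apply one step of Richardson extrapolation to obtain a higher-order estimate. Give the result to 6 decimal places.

-11.755711

The method has order 2: 2^2 = 4.
2^2*A(h/2) = -47.0591270320; minus A(h) gives -35.2671328439.
Denominator 4 − 1 = 3.
(-35.2671328439) ÷ 3 = -11.7557109480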